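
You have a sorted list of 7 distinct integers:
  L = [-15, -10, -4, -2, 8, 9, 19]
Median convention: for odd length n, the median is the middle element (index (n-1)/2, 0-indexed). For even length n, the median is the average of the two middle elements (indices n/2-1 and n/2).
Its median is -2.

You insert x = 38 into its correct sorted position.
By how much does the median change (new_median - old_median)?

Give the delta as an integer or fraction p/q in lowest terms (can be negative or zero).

Old median = -2
After inserting x = 38: new sorted = [-15, -10, -4, -2, 8, 9, 19, 38]
New median = 3
Delta = 3 - -2 = 5

Answer: 5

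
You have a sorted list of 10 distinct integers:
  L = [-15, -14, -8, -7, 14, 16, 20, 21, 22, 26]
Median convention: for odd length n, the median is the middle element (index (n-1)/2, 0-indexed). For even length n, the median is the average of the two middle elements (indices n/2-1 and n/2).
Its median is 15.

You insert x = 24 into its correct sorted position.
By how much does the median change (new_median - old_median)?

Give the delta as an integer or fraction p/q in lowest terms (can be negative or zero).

Answer: 1

Derivation:
Old median = 15
After inserting x = 24: new sorted = [-15, -14, -8, -7, 14, 16, 20, 21, 22, 24, 26]
New median = 16
Delta = 16 - 15 = 1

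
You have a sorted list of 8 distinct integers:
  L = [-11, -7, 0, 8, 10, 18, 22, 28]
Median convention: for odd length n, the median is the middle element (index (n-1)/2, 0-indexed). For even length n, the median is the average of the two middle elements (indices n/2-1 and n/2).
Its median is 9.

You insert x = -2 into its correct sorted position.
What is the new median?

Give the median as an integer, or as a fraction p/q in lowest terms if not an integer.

Old list (sorted, length 8): [-11, -7, 0, 8, 10, 18, 22, 28]
Old median = 9
Insert x = -2
Old length even (8). Middle pair: indices 3,4 = 8,10.
New length odd (9). New median = single middle element.
x = -2: 2 elements are < x, 6 elements are > x.
New sorted list: [-11, -7, -2, 0, 8, 10, 18, 22, 28]
New median = 8

Answer: 8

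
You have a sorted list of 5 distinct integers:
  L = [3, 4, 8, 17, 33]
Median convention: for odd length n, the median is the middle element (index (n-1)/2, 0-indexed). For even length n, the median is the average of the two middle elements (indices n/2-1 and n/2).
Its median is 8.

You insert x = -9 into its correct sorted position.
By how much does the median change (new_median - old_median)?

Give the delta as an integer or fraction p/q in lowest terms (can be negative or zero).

Old median = 8
After inserting x = -9: new sorted = [-9, 3, 4, 8, 17, 33]
New median = 6
Delta = 6 - 8 = -2

Answer: -2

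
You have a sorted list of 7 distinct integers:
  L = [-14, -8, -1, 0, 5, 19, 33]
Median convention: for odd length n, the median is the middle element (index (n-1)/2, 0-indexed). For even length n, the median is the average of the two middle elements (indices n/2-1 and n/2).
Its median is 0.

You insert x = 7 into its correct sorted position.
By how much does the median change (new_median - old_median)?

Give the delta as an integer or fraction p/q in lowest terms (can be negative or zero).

Answer: 5/2

Derivation:
Old median = 0
After inserting x = 7: new sorted = [-14, -8, -1, 0, 5, 7, 19, 33]
New median = 5/2
Delta = 5/2 - 0 = 5/2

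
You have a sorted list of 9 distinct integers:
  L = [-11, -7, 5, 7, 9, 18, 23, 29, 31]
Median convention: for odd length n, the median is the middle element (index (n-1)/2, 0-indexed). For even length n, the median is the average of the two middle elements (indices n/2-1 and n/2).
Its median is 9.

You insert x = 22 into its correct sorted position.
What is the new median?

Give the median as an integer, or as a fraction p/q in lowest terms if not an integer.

Old list (sorted, length 9): [-11, -7, 5, 7, 9, 18, 23, 29, 31]
Old median = 9
Insert x = 22
Old length odd (9). Middle was index 4 = 9.
New length even (10). New median = avg of two middle elements.
x = 22: 6 elements are < x, 3 elements are > x.
New sorted list: [-11, -7, 5, 7, 9, 18, 22, 23, 29, 31]
New median = 27/2

Answer: 27/2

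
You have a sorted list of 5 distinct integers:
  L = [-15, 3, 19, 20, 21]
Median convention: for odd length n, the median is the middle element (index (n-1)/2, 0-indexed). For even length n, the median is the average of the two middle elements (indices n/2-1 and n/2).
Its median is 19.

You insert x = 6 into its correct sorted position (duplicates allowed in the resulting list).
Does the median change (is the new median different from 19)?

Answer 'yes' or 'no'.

Answer: yes

Derivation:
Old median = 19
Insert x = 6
New median = 25/2
Changed? yes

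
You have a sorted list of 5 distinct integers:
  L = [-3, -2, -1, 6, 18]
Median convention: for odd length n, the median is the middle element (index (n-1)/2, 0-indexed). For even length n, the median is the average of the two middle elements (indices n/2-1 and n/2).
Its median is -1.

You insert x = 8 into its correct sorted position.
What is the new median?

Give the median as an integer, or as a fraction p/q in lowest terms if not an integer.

Old list (sorted, length 5): [-3, -2, -1, 6, 18]
Old median = -1
Insert x = 8
Old length odd (5). Middle was index 2 = -1.
New length even (6). New median = avg of two middle elements.
x = 8: 4 elements are < x, 1 elements are > x.
New sorted list: [-3, -2, -1, 6, 8, 18]
New median = 5/2

Answer: 5/2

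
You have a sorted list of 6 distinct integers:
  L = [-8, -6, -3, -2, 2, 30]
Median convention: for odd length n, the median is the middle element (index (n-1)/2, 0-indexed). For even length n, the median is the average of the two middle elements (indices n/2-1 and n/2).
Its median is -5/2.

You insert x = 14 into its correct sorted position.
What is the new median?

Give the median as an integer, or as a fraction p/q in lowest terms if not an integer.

Old list (sorted, length 6): [-8, -6, -3, -2, 2, 30]
Old median = -5/2
Insert x = 14
Old length even (6). Middle pair: indices 2,3 = -3,-2.
New length odd (7). New median = single middle element.
x = 14: 5 elements are < x, 1 elements are > x.
New sorted list: [-8, -6, -3, -2, 2, 14, 30]
New median = -2

Answer: -2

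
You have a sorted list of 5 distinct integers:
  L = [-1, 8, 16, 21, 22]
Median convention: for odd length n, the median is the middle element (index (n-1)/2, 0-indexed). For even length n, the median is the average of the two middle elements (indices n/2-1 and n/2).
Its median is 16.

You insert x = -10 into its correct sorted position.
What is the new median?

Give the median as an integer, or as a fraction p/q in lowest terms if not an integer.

Answer: 12

Derivation:
Old list (sorted, length 5): [-1, 8, 16, 21, 22]
Old median = 16
Insert x = -10
Old length odd (5). Middle was index 2 = 16.
New length even (6). New median = avg of two middle elements.
x = -10: 0 elements are < x, 5 elements are > x.
New sorted list: [-10, -1, 8, 16, 21, 22]
New median = 12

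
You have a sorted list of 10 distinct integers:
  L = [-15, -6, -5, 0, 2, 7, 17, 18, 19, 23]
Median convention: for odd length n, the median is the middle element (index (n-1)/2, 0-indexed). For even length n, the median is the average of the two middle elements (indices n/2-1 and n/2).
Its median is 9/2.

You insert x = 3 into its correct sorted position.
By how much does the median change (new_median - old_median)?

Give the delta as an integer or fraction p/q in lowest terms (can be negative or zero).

Answer: -3/2

Derivation:
Old median = 9/2
After inserting x = 3: new sorted = [-15, -6, -5, 0, 2, 3, 7, 17, 18, 19, 23]
New median = 3
Delta = 3 - 9/2 = -3/2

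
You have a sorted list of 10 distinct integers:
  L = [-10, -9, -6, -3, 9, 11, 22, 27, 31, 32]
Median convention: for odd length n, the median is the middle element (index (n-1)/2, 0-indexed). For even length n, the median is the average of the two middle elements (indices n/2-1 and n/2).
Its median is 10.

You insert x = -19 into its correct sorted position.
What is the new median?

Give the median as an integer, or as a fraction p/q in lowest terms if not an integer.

Old list (sorted, length 10): [-10, -9, -6, -3, 9, 11, 22, 27, 31, 32]
Old median = 10
Insert x = -19
Old length even (10). Middle pair: indices 4,5 = 9,11.
New length odd (11). New median = single middle element.
x = -19: 0 elements are < x, 10 elements are > x.
New sorted list: [-19, -10, -9, -6, -3, 9, 11, 22, 27, 31, 32]
New median = 9

Answer: 9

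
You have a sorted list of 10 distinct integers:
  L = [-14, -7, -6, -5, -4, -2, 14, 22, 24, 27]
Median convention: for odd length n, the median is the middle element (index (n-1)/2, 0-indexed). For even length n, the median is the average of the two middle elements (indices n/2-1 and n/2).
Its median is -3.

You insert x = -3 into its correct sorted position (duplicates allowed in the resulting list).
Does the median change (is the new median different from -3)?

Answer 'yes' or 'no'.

Old median = -3
Insert x = -3
New median = -3
Changed? no

Answer: no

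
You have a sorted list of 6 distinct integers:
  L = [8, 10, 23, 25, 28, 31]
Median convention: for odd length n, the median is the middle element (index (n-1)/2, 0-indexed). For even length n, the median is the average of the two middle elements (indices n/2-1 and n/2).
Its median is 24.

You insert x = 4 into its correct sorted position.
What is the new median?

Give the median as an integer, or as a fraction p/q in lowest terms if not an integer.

Answer: 23

Derivation:
Old list (sorted, length 6): [8, 10, 23, 25, 28, 31]
Old median = 24
Insert x = 4
Old length even (6). Middle pair: indices 2,3 = 23,25.
New length odd (7). New median = single middle element.
x = 4: 0 elements are < x, 6 elements are > x.
New sorted list: [4, 8, 10, 23, 25, 28, 31]
New median = 23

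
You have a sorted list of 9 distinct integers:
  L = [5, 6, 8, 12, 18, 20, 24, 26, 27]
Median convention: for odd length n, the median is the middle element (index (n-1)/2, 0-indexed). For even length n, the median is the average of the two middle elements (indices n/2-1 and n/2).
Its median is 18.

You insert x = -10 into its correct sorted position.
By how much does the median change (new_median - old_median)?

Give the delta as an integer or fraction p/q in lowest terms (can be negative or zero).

Answer: -3

Derivation:
Old median = 18
After inserting x = -10: new sorted = [-10, 5, 6, 8, 12, 18, 20, 24, 26, 27]
New median = 15
Delta = 15 - 18 = -3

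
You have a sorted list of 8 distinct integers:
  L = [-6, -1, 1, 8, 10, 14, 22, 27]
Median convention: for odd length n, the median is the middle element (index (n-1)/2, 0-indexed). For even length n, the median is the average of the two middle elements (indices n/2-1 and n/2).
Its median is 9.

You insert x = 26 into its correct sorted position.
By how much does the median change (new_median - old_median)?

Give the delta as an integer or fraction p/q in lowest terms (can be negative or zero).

Answer: 1

Derivation:
Old median = 9
After inserting x = 26: new sorted = [-6, -1, 1, 8, 10, 14, 22, 26, 27]
New median = 10
Delta = 10 - 9 = 1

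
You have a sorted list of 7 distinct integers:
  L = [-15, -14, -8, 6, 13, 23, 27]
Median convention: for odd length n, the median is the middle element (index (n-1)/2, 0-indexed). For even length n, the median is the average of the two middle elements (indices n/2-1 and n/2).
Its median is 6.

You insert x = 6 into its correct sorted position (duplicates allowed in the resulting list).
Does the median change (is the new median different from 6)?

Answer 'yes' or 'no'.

Old median = 6
Insert x = 6
New median = 6
Changed? no

Answer: no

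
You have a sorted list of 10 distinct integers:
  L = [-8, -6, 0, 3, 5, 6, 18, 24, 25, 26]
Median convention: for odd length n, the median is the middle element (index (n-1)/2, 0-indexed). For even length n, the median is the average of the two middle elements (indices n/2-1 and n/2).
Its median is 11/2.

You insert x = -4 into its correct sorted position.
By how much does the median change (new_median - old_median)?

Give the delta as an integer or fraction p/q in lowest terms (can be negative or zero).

Old median = 11/2
After inserting x = -4: new sorted = [-8, -6, -4, 0, 3, 5, 6, 18, 24, 25, 26]
New median = 5
Delta = 5 - 11/2 = -1/2

Answer: -1/2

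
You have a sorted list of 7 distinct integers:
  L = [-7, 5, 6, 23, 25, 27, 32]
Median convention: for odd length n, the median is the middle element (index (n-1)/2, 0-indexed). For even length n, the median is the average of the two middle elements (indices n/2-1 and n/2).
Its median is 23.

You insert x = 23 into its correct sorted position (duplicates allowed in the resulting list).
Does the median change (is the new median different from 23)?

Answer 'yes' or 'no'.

Old median = 23
Insert x = 23
New median = 23
Changed? no

Answer: no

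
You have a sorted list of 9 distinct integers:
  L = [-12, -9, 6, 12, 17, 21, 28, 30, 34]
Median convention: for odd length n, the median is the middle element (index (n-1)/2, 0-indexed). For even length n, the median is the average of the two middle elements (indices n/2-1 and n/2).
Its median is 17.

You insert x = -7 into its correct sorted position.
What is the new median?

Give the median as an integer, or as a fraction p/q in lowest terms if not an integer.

Answer: 29/2

Derivation:
Old list (sorted, length 9): [-12, -9, 6, 12, 17, 21, 28, 30, 34]
Old median = 17
Insert x = -7
Old length odd (9). Middle was index 4 = 17.
New length even (10). New median = avg of two middle elements.
x = -7: 2 elements are < x, 7 elements are > x.
New sorted list: [-12, -9, -7, 6, 12, 17, 21, 28, 30, 34]
New median = 29/2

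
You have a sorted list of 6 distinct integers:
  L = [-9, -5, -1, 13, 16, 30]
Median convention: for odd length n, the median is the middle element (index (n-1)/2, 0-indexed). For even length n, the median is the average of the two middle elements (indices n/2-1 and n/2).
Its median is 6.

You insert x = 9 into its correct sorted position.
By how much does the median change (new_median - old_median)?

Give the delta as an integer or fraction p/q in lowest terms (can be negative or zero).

Old median = 6
After inserting x = 9: new sorted = [-9, -5, -1, 9, 13, 16, 30]
New median = 9
Delta = 9 - 6 = 3

Answer: 3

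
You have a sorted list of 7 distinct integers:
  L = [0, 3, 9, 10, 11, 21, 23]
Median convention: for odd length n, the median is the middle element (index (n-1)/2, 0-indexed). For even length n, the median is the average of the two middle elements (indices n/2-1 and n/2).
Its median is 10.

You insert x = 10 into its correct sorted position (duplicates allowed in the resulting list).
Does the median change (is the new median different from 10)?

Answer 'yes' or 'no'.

Old median = 10
Insert x = 10
New median = 10
Changed? no

Answer: no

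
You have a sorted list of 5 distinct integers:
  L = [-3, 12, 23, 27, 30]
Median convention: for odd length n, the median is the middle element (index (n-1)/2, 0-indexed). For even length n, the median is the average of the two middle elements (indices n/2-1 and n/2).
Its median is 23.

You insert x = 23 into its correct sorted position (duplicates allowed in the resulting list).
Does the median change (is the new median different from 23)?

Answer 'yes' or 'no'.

Answer: no

Derivation:
Old median = 23
Insert x = 23
New median = 23
Changed? no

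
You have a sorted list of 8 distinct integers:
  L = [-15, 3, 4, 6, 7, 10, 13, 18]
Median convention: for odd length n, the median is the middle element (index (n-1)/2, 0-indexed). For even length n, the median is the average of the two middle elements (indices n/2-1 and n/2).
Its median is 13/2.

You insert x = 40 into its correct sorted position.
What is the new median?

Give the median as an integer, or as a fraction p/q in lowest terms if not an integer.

Old list (sorted, length 8): [-15, 3, 4, 6, 7, 10, 13, 18]
Old median = 13/2
Insert x = 40
Old length even (8). Middle pair: indices 3,4 = 6,7.
New length odd (9). New median = single middle element.
x = 40: 8 elements are < x, 0 elements are > x.
New sorted list: [-15, 3, 4, 6, 7, 10, 13, 18, 40]
New median = 7

Answer: 7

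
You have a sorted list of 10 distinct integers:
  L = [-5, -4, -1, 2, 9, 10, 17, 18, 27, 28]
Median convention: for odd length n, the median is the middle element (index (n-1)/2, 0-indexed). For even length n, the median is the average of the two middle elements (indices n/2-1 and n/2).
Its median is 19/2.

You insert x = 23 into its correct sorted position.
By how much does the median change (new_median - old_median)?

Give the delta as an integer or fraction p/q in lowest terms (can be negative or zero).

Old median = 19/2
After inserting x = 23: new sorted = [-5, -4, -1, 2, 9, 10, 17, 18, 23, 27, 28]
New median = 10
Delta = 10 - 19/2 = 1/2

Answer: 1/2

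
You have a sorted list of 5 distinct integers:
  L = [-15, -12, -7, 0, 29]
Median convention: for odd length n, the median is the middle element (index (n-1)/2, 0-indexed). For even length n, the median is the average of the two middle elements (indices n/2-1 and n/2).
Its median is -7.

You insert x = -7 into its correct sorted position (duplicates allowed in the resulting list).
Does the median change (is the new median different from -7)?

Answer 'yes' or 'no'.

Answer: no

Derivation:
Old median = -7
Insert x = -7
New median = -7
Changed? no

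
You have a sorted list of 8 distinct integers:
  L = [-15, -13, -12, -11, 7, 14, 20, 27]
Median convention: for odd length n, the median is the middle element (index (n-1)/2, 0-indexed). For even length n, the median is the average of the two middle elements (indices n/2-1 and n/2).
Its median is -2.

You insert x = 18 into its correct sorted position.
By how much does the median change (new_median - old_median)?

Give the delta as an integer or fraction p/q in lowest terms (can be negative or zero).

Old median = -2
After inserting x = 18: new sorted = [-15, -13, -12, -11, 7, 14, 18, 20, 27]
New median = 7
Delta = 7 - -2 = 9

Answer: 9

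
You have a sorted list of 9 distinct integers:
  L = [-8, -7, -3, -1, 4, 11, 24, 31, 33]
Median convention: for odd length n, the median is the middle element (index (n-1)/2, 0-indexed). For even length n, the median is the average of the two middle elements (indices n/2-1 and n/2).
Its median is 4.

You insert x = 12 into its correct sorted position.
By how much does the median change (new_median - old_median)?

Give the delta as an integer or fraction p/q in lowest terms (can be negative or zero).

Answer: 7/2

Derivation:
Old median = 4
After inserting x = 12: new sorted = [-8, -7, -3, -1, 4, 11, 12, 24, 31, 33]
New median = 15/2
Delta = 15/2 - 4 = 7/2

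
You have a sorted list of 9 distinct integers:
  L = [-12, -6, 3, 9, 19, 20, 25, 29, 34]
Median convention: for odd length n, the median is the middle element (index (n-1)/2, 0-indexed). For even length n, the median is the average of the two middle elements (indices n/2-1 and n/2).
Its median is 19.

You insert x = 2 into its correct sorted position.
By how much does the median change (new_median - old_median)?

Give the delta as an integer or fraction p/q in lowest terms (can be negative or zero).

Answer: -5

Derivation:
Old median = 19
After inserting x = 2: new sorted = [-12, -6, 2, 3, 9, 19, 20, 25, 29, 34]
New median = 14
Delta = 14 - 19 = -5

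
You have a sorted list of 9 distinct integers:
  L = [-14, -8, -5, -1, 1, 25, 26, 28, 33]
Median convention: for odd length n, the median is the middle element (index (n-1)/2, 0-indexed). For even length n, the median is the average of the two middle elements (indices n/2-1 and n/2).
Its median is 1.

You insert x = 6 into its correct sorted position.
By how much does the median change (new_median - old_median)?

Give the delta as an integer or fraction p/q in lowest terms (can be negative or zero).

Answer: 5/2

Derivation:
Old median = 1
After inserting x = 6: new sorted = [-14, -8, -5, -1, 1, 6, 25, 26, 28, 33]
New median = 7/2
Delta = 7/2 - 1 = 5/2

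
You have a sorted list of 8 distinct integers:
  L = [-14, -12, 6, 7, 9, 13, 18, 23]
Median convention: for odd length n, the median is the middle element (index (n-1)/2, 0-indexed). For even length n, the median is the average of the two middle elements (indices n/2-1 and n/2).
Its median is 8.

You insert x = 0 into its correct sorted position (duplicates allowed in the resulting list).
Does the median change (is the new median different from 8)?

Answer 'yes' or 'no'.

Answer: yes

Derivation:
Old median = 8
Insert x = 0
New median = 7
Changed? yes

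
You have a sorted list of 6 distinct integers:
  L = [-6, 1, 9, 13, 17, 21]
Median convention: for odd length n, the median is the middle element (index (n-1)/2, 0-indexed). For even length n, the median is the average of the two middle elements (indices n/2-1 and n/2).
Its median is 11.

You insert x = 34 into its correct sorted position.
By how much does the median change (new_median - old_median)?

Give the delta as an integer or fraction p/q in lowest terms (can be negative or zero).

Answer: 2

Derivation:
Old median = 11
After inserting x = 34: new sorted = [-6, 1, 9, 13, 17, 21, 34]
New median = 13
Delta = 13 - 11 = 2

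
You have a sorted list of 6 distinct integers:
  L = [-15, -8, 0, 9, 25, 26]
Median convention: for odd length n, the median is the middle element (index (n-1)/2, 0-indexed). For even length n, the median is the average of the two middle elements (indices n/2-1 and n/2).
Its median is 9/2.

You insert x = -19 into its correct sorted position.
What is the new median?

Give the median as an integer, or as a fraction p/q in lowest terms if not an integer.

Old list (sorted, length 6): [-15, -8, 0, 9, 25, 26]
Old median = 9/2
Insert x = -19
Old length even (6). Middle pair: indices 2,3 = 0,9.
New length odd (7). New median = single middle element.
x = -19: 0 elements are < x, 6 elements are > x.
New sorted list: [-19, -15, -8, 0, 9, 25, 26]
New median = 0

Answer: 0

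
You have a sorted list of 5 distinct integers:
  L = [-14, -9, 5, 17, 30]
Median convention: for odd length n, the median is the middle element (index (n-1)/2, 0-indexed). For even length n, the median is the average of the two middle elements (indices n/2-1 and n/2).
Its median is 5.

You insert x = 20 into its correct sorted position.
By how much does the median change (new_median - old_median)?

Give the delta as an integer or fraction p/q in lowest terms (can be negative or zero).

Old median = 5
After inserting x = 20: new sorted = [-14, -9, 5, 17, 20, 30]
New median = 11
Delta = 11 - 5 = 6

Answer: 6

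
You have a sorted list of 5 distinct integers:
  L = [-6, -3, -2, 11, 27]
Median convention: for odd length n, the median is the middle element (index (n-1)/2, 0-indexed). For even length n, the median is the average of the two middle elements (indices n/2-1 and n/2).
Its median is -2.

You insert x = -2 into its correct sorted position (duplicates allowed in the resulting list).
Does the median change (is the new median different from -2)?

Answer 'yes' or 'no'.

Old median = -2
Insert x = -2
New median = -2
Changed? no

Answer: no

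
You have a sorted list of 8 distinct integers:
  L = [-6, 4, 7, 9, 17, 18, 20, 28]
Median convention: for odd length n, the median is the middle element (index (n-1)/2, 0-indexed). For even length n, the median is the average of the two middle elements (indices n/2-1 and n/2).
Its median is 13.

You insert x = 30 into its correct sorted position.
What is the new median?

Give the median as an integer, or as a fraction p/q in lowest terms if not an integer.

Old list (sorted, length 8): [-6, 4, 7, 9, 17, 18, 20, 28]
Old median = 13
Insert x = 30
Old length even (8). Middle pair: indices 3,4 = 9,17.
New length odd (9). New median = single middle element.
x = 30: 8 elements are < x, 0 elements are > x.
New sorted list: [-6, 4, 7, 9, 17, 18, 20, 28, 30]
New median = 17

Answer: 17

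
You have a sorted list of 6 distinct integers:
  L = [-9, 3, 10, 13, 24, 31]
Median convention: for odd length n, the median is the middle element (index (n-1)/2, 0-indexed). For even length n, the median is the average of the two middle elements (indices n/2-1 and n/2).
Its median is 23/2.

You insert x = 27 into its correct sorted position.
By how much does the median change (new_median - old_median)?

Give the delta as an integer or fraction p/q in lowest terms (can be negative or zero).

Answer: 3/2

Derivation:
Old median = 23/2
After inserting x = 27: new sorted = [-9, 3, 10, 13, 24, 27, 31]
New median = 13
Delta = 13 - 23/2 = 3/2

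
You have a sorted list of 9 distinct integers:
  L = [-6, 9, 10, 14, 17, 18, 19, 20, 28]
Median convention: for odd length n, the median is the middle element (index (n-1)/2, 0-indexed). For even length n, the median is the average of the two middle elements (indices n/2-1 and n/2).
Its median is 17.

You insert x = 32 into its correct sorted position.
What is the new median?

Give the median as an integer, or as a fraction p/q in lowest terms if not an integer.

Answer: 35/2

Derivation:
Old list (sorted, length 9): [-6, 9, 10, 14, 17, 18, 19, 20, 28]
Old median = 17
Insert x = 32
Old length odd (9). Middle was index 4 = 17.
New length even (10). New median = avg of two middle elements.
x = 32: 9 elements are < x, 0 elements are > x.
New sorted list: [-6, 9, 10, 14, 17, 18, 19, 20, 28, 32]
New median = 35/2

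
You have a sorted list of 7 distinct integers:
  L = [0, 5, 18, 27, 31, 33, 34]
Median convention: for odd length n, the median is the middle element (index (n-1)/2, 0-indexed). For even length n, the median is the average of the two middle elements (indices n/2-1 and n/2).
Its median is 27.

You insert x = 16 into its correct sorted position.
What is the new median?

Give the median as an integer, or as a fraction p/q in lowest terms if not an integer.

Answer: 45/2

Derivation:
Old list (sorted, length 7): [0, 5, 18, 27, 31, 33, 34]
Old median = 27
Insert x = 16
Old length odd (7). Middle was index 3 = 27.
New length even (8). New median = avg of two middle elements.
x = 16: 2 elements are < x, 5 elements are > x.
New sorted list: [0, 5, 16, 18, 27, 31, 33, 34]
New median = 45/2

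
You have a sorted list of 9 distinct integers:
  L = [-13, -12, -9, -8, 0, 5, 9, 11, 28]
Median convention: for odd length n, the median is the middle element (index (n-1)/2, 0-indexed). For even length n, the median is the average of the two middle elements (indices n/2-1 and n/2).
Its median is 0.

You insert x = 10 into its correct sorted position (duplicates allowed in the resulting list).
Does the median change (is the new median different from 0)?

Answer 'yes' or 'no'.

Old median = 0
Insert x = 10
New median = 5/2
Changed? yes

Answer: yes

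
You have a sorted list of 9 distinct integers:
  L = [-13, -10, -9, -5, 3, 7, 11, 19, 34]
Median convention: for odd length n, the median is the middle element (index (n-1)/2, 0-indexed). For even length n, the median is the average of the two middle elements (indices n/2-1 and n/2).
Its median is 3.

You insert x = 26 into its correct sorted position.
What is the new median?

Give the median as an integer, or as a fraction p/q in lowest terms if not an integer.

Answer: 5

Derivation:
Old list (sorted, length 9): [-13, -10, -9, -5, 3, 7, 11, 19, 34]
Old median = 3
Insert x = 26
Old length odd (9). Middle was index 4 = 3.
New length even (10). New median = avg of two middle elements.
x = 26: 8 elements are < x, 1 elements are > x.
New sorted list: [-13, -10, -9, -5, 3, 7, 11, 19, 26, 34]
New median = 5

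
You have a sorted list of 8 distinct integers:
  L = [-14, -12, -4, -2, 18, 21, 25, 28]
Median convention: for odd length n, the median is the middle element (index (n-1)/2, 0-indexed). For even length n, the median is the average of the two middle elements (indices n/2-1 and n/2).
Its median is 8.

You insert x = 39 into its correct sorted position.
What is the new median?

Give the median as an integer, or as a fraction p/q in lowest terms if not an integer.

Old list (sorted, length 8): [-14, -12, -4, -2, 18, 21, 25, 28]
Old median = 8
Insert x = 39
Old length even (8). Middle pair: indices 3,4 = -2,18.
New length odd (9). New median = single middle element.
x = 39: 8 elements are < x, 0 elements are > x.
New sorted list: [-14, -12, -4, -2, 18, 21, 25, 28, 39]
New median = 18

Answer: 18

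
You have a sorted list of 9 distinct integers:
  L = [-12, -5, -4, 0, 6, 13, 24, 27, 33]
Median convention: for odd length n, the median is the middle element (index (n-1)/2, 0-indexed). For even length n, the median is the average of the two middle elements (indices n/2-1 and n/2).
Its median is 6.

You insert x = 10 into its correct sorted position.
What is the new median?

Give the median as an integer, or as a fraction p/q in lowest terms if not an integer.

Old list (sorted, length 9): [-12, -5, -4, 0, 6, 13, 24, 27, 33]
Old median = 6
Insert x = 10
Old length odd (9). Middle was index 4 = 6.
New length even (10). New median = avg of two middle elements.
x = 10: 5 elements are < x, 4 elements are > x.
New sorted list: [-12, -5, -4, 0, 6, 10, 13, 24, 27, 33]
New median = 8

Answer: 8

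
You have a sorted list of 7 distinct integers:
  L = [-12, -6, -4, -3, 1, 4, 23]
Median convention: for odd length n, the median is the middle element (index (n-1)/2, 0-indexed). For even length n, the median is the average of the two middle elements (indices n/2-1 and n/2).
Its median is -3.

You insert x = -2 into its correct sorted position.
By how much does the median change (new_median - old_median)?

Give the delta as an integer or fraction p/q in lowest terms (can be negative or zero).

Old median = -3
After inserting x = -2: new sorted = [-12, -6, -4, -3, -2, 1, 4, 23]
New median = -5/2
Delta = -5/2 - -3 = 1/2

Answer: 1/2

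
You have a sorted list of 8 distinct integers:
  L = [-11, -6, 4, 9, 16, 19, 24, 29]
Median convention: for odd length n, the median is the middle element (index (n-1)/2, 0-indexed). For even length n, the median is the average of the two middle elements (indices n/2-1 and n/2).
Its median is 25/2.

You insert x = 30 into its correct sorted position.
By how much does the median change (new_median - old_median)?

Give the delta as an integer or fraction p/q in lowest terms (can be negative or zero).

Answer: 7/2

Derivation:
Old median = 25/2
After inserting x = 30: new sorted = [-11, -6, 4, 9, 16, 19, 24, 29, 30]
New median = 16
Delta = 16 - 25/2 = 7/2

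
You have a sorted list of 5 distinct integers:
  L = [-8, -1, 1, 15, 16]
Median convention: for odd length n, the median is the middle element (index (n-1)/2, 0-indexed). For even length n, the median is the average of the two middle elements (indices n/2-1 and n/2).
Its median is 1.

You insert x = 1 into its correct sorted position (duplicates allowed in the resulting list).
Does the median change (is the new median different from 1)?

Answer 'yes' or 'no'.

Answer: no

Derivation:
Old median = 1
Insert x = 1
New median = 1
Changed? no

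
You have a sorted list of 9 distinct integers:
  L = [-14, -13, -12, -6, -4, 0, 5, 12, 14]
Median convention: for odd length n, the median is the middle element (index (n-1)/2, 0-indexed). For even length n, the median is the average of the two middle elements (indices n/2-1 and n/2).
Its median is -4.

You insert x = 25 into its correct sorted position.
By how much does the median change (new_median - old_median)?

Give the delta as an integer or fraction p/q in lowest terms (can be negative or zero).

Old median = -4
After inserting x = 25: new sorted = [-14, -13, -12, -6, -4, 0, 5, 12, 14, 25]
New median = -2
Delta = -2 - -4 = 2

Answer: 2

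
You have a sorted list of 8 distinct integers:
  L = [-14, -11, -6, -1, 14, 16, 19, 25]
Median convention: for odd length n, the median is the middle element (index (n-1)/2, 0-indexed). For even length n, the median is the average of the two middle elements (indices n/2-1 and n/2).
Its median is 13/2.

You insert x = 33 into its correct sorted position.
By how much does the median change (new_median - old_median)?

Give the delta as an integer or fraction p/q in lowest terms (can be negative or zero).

Answer: 15/2

Derivation:
Old median = 13/2
After inserting x = 33: new sorted = [-14, -11, -6, -1, 14, 16, 19, 25, 33]
New median = 14
Delta = 14 - 13/2 = 15/2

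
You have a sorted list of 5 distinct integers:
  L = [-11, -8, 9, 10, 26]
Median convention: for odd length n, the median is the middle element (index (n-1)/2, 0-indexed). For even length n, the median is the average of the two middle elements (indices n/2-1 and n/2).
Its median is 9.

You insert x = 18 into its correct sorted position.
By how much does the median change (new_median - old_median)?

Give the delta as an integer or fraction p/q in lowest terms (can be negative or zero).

Answer: 1/2

Derivation:
Old median = 9
After inserting x = 18: new sorted = [-11, -8, 9, 10, 18, 26]
New median = 19/2
Delta = 19/2 - 9 = 1/2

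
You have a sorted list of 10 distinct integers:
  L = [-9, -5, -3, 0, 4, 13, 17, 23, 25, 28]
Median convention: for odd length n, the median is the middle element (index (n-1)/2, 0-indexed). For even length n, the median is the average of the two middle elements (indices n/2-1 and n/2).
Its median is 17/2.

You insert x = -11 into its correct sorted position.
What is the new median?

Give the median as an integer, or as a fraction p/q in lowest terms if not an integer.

Answer: 4

Derivation:
Old list (sorted, length 10): [-9, -5, -3, 0, 4, 13, 17, 23, 25, 28]
Old median = 17/2
Insert x = -11
Old length even (10). Middle pair: indices 4,5 = 4,13.
New length odd (11). New median = single middle element.
x = -11: 0 elements are < x, 10 elements are > x.
New sorted list: [-11, -9, -5, -3, 0, 4, 13, 17, 23, 25, 28]
New median = 4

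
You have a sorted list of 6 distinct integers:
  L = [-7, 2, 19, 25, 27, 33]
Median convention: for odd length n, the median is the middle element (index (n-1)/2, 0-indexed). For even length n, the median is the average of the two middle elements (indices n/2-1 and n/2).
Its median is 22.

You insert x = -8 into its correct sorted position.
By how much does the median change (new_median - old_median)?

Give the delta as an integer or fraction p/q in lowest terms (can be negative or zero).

Answer: -3

Derivation:
Old median = 22
After inserting x = -8: new sorted = [-8, -7, 2, 19, 25, 27, 33]
New median = 19
Delta = 19 - 22 = -3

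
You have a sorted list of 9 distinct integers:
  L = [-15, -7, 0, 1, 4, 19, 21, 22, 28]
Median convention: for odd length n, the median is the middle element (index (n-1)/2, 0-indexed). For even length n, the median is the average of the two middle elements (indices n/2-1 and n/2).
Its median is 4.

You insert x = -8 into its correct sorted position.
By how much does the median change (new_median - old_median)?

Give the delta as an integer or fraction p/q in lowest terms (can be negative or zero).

Old median = 4
After inserting x = -8: new sorted = [-15, -8, -7, 0, 1, 4, 19, 21, 22, 28]
New median = 5/2
Delta = 5/2 - 4 = -3/2

Answer: -3/2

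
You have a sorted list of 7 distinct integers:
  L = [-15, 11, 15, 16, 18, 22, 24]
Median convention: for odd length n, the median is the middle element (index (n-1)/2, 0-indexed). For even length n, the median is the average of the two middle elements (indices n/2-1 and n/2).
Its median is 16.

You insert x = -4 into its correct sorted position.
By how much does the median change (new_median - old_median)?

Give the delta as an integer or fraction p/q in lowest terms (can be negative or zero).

Answer: -1/2

Derivation:
Old median = 16
After inserting x = -4: new sorted = [-15, -4, 11, 15, 16, 18, 22, 24]
New median = 31/2
Delta = 31/2 - 16 = -1/2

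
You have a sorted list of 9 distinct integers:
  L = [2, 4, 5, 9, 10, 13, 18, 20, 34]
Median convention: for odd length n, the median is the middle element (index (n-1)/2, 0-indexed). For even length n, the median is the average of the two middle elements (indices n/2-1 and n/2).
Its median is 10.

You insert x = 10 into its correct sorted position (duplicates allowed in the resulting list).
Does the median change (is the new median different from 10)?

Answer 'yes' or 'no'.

Answer: no

Derivation:
Old median = 10
Insert x = 10
New median = 10
Changed? no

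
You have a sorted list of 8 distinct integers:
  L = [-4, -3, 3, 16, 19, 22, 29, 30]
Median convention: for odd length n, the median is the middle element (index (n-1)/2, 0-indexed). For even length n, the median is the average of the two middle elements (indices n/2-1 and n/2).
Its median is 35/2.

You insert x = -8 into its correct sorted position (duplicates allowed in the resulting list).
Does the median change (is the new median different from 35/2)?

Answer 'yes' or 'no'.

Answer: yes

Derivation:
Old median = 35/2
Insert x = -8
New median = 16
Changed? yes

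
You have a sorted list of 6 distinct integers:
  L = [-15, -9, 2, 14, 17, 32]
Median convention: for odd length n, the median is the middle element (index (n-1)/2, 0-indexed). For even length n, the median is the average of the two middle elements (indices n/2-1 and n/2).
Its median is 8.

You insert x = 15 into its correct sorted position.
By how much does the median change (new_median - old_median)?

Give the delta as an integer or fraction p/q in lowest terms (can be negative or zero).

Old median = 8
After inserting x = 15: new sorted = [-15, -9, 2, 14, 15, 17, 32]
New median = 14
Delta = 14 - 8 = 6

Answer: 6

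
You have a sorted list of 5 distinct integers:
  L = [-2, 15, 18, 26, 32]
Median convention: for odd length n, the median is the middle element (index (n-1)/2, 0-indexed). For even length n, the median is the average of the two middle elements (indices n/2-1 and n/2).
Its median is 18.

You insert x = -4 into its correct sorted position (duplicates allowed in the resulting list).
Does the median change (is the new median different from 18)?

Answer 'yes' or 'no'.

Answer: yes

Derivation:
Old median = 18
Insert x = -4
New median = 33/2
Changed? yes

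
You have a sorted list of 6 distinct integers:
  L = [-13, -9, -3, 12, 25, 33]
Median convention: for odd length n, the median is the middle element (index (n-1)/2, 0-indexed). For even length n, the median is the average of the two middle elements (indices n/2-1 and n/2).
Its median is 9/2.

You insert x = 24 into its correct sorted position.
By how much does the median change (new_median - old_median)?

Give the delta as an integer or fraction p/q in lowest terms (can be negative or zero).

Answer: 15/2

Derivation:
Old median = 9/2
After inserting x = 24: new sorted = [-13, -9, -3, 12, 24, 25, 33]
New median = 12
Delta = 12 - 9/2 = 15/2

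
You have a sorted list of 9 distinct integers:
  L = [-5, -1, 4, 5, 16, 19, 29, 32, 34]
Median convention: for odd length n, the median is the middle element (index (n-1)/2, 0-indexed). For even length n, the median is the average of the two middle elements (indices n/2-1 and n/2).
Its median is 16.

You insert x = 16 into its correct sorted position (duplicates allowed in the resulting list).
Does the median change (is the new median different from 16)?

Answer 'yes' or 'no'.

Old median = 16
Insert x = 16
New median = 16
Changed? no

Answer: no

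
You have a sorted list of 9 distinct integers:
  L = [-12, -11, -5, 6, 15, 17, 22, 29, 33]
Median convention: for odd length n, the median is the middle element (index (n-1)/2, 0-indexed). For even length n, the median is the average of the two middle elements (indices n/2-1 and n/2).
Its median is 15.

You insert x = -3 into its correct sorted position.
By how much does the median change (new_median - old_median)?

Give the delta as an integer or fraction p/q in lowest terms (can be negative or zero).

Answer: -9/2

Derivation:
Old median = 15
After inserting x = -3: new sorted = [-12, -11, -5, -3, 6, 15, 17, 22, 29, 33]
New median = 21/2
Delta = 21/2 - 15 = -9/2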